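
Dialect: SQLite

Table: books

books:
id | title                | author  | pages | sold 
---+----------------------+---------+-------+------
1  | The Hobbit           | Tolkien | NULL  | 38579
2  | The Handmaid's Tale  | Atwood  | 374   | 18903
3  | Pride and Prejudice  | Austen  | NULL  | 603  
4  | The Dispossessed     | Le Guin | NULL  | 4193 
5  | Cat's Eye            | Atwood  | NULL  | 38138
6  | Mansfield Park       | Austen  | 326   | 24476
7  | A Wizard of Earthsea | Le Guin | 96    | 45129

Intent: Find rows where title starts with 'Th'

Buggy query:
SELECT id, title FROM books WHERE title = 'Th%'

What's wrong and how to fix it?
Bug: '=' compares the literal string including the % character; pattern matching needs LIKE

Fix: Replace '=' with LIKE so 'Th%' is treated as a pattern

Corrected query:
SELECT id, title FROM books WHERE title LIKE 'Th%'

Result:
id | title              
---+--------------------
1  | The Hobbit         
2  | The Handmaid's Tale
4  | The Dispossessed   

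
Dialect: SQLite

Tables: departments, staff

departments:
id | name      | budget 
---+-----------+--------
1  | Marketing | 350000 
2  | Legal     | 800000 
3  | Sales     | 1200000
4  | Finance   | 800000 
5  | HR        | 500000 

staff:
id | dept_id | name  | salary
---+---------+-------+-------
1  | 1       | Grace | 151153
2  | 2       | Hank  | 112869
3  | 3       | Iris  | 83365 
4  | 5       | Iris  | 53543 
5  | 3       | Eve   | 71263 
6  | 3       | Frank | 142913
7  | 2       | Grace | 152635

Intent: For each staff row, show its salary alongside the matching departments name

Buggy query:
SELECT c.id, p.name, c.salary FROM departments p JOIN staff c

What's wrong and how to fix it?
Bug: JOIN with no ON clause produces a cartesian product; every staff row pairs with every departments row

Fix: Add ON c.dept_id = p.id to the JOIN

Corrected query:
SELECT c.id, p.name, c.salary FROM departments p JOIN staff c ON c.dept_id = p.id

Result:
id | name      | salary
---+-----------+-------
1  | Marketing | 151153
2  | Legal     | 112869
3  | Sales     | 83365 
4  | HR        | 53543 
5  | Sales     | 71263 
6  | Sales     | 142913
7  | Legal     | 152635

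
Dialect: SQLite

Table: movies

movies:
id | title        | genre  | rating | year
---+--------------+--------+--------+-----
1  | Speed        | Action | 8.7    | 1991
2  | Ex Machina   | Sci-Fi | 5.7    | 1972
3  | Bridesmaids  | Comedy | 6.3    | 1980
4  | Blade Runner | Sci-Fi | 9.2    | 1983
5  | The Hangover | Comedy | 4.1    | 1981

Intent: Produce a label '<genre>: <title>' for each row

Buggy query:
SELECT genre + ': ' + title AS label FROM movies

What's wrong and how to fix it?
Bug: '+' is numeric addition; on text columns SQLite converts them to 0 instead of concatenating

Fix: Replace + with || to concatenate text

Corrected query:
SELECT genre || ': ' || title AS label FROM movies

Result:
label               
--------------------
Action: Speed       
Sci-Fi: Ex Machina  
Comedy: Bridesmaids 
Sci-Fi: Blade Runner
Comedy: The Hangover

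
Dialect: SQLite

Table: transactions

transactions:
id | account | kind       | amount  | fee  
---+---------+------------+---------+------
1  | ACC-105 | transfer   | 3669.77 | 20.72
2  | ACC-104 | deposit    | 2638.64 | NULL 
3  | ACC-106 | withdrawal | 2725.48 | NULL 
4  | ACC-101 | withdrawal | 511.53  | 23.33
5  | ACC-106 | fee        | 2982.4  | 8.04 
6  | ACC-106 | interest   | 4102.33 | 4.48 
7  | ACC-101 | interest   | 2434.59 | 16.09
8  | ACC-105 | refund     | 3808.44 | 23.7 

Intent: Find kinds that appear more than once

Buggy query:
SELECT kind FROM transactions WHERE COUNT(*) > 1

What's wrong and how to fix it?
Bug: WHERE can't reference COUNT(*); aggregates are computed after WHERE

Fix: GROUP BY kind, then filter groups with HAVING COUNT(*) > 1

Corrected query:
SELECT kind FROM transactions GROUP BY kind HAVING COUNT(*) > 1

Result:
kind      
----------
interest  
withdrawal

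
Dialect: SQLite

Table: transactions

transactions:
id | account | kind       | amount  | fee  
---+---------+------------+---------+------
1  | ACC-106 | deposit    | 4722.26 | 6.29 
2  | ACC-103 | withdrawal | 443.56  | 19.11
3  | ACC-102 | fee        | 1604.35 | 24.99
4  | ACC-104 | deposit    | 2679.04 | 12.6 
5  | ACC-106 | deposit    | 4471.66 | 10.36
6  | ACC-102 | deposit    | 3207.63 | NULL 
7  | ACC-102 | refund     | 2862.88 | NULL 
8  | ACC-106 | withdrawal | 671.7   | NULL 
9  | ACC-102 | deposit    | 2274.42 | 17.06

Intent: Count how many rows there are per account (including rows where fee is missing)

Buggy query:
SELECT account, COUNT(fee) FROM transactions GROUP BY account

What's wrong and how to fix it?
Bug: COUNT(fee) skips NULLs, so groups with missing fee are undercounted

Fix: Replace COUNT(fee) with COUNT(*)

Corrected query:
SELECT account, COUNT(*) FROM transactions GROUP BY account

Result:
account | COUNT(*)
--------+---------
ACC-102 | 4       
ACC-103 | 1       
ACC-104 | 1       
ACC-106 | 3       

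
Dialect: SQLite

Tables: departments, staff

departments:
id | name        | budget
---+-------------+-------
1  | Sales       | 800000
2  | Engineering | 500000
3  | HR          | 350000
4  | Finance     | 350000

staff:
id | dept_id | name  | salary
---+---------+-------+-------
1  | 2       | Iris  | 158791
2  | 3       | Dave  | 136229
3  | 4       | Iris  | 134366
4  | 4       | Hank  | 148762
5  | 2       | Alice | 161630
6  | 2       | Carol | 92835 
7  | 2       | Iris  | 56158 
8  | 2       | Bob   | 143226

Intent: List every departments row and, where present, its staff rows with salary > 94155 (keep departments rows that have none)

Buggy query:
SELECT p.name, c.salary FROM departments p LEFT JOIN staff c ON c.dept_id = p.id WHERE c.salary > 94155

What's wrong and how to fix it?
Bug: Filtering c.salary in WHERE discards the NULL rows produced by LEFT JOIN, turning it into an inner join

Fix: Put 'c.salary > 94155' in the JOIN's ON clause instead of WHERE

Corrected query:
SELECT p.name, c.salary FROM departments p LEFT JOIN staff c ON c.dept_id = p.id AND c.salary > 94155

Result:
name        | salary
------------+-------
Sales       | NULL  
Engineering | 143226
Engineering | 158791
Engineering | 161630
HR          | 136229
Finance     | 134366
Finance     | 148762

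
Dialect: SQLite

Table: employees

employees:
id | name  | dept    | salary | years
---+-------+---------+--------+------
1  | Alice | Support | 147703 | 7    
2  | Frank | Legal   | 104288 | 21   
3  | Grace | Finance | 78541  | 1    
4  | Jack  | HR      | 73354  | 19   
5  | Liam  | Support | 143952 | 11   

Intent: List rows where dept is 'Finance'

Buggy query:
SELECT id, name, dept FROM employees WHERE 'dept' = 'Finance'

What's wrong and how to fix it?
Bug: 'dept' in single quotes is a string literal, not the column; the comparison is literal-vs-literal and never true

Fix: Reference the column as dept without single quotes

Corrected query:
SELECT id, name, dept FROM employees WHERE dept = 'Finance'

Result:
id | name  | dept   
---+-------+--------
3  | Grace | Finance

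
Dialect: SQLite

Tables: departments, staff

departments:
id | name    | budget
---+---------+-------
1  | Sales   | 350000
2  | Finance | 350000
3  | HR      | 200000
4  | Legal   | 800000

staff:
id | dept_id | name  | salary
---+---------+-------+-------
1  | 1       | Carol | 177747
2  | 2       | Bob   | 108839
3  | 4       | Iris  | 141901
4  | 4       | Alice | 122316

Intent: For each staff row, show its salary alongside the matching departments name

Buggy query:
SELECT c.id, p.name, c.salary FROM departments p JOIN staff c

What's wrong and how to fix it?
Bug: Missing join condition: each staff row is matched to all departments rows instead of just its own

Fix: Specify the join condition linking the foreign key to the parent id

Corrected query:
SELECT c.id, p.name, c.salary FROM departments p JOIN staff c ON c.dept_id = p.id

Result:
id | name    | salary
---+---------+-------
1  | Sales   | 177747
2  | Finance | 108839
3  | Legal   | 141901
4  | Legal   | 122316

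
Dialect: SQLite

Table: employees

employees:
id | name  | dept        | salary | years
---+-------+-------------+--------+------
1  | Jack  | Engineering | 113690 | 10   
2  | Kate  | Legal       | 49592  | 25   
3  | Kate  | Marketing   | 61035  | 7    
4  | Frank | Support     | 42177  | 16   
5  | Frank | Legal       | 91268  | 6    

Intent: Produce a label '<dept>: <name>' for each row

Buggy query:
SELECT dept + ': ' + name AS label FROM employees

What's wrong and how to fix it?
Bug: SQLite uses || for string concatenation; + coerces text to numbers (yielding 0)

Fix: Use the || operator for string concatenation

Corrected query:
SELECT dept || ': ' || name AS label FROM employees

Result:
label            
-----------------
Engineering: Jack
Legal: Kate      
Marketing: Kate  
Support: Frank   
Legal: Frank     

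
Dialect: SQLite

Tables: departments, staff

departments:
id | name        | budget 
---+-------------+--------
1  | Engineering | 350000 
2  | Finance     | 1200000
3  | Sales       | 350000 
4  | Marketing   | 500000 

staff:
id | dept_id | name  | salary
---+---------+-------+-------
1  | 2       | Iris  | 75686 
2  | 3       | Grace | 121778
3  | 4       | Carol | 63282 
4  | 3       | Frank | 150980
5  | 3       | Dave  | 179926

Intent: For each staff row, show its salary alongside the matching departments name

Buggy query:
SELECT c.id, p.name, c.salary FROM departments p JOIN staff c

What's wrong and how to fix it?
Bug: Missing join condition: each staff row is matched to all departments rows instead of just its own

Fix: Add ON c.dept_id = p.id to the JOIN

Corrected query:
SELECT c.id, p.name, c.salary FROM departments p JOIN staff c ON c.dept_id = p.id

Result:
id | name      | salary
---+-----------+-------
1  | Finance   | 75686 
2  | Sales     | 121778
3  | Marketing | 63282 
4  | Sales     | 150980
5  | Sales     | 179926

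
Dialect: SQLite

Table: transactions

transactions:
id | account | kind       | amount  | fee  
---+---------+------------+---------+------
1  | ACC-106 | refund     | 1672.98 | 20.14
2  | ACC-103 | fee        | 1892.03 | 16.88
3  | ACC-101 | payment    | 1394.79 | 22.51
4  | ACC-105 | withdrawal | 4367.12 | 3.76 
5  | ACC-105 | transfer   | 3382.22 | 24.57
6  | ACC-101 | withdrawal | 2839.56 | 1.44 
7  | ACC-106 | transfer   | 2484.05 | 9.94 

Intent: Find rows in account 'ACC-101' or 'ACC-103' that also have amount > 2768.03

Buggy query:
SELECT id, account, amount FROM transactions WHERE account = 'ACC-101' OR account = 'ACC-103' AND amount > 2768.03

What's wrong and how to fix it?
Bug: AND binds tighter than OR, so this parses as account = 'ACC-101' OR (account = 'ACC-103' AND amount > 2768.03)

Fix: Add parentheses around the OR so the AND applies to both alternatives

Corrected query:
SELECT id, account, amount FROM transactions WHERE (account = 'ACC-101' OR account = 'ACC-103') AND amount > 2768.03

Result:
id | account | amount 
---+---------+--------
6  | ACC-101 | 2839.56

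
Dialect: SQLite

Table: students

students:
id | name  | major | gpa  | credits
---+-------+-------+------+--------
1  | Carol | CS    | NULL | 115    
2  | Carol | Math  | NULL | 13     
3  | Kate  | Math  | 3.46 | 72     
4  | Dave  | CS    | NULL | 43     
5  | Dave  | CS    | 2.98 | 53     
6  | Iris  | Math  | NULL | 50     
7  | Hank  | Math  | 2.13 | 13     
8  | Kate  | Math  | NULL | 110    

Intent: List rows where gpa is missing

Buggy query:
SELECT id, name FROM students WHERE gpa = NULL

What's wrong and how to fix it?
Bug: '= NULL' is always unknown in SQL three-valued logic, so no rows match

Fix: Use IS NULL to test for NULL

Corrected query:
SELECT id, name FROM students WHERE gpa IS NULL

Result:
id | name 
---+------
1  | Carol
2  | Carol
4  | Dave 
6  | Iris 
8  | Kate 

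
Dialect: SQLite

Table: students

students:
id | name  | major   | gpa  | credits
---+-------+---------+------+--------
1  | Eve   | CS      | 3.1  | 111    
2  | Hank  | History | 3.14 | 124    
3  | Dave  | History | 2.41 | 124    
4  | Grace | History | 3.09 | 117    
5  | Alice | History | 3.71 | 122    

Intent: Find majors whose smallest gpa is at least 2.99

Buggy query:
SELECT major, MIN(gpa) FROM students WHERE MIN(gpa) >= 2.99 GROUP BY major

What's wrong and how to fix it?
Bug: Aggregates like MIN are computed per group after WHERE runs

Fix: Replace WHERE with HAVING after the GROUP BY

Corrected query:
SELECT major, MIN(gpa) FROM students GROUP BY major HAVING MIN(gpa) >= 2.99

Result:
major | MIN(gpa)
------+---------
CS    | 3.1     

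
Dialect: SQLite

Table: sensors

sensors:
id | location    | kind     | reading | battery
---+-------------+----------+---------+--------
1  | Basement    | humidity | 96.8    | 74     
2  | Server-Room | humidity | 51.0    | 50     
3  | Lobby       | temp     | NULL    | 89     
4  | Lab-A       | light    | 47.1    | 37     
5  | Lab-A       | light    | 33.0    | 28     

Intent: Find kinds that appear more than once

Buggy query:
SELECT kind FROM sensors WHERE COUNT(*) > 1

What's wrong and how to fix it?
Bug: COUNT(*) is an aggregate and cannot be used in WHERE

Fix: Group first, then use HAVING for the count condition

Corrected query:
SELECT kind FROM sensors GROUP BY kind HAVING COUNT(*) > 1

Result:
kind    
--------
humidity
light   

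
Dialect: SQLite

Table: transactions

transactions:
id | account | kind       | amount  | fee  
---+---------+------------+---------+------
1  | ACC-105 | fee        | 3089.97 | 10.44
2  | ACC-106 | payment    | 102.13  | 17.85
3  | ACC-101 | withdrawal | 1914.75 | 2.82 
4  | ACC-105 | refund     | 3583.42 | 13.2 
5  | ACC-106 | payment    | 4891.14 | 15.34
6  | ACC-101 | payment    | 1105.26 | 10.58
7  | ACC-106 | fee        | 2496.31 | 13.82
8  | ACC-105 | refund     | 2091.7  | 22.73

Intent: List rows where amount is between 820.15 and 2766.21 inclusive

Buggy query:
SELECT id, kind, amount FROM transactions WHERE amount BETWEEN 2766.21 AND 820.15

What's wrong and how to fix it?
Bug: The bounds are reversed; BETWEEN a AND b requires a <= b to match anything

Fix: Write BETWEEN 820.15 AND 2766.21

Corrected query:
SELECT id, kind, amount FROM transactions WHERE amount BETWEEN 820.15 AND 2766.21

Result:
id | kind       | amount 
---+------------+--------
3  | withdrawal | 1914.75
6  | payment    | 1105.26
7  | fee        | 2496.31
8  | refund     | 2091.7 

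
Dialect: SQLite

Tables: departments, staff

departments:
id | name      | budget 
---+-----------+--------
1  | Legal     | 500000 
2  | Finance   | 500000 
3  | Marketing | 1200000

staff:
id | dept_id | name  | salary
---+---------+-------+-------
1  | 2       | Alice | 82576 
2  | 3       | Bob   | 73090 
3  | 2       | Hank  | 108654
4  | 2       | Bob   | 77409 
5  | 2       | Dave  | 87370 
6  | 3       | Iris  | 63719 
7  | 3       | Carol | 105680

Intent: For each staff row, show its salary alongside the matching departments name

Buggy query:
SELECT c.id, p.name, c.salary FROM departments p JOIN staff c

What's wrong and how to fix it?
Bug: JOIN with no ON clause produces a cartesian product; every staff row pairs with every departments row

Fix: Add ON c.dept_id = p.id to the JOIN

Corrected query:
SELECT c.id, p.name, c.salary FROM departments p JOIN staff c ON c.dept_id = p.id

Result:
id | name      | salary
---+-----------+-------
1  | Finance   | 82576 
2  | Marketing | 73090 
3  | Finance   | 108654
4  | Finance   | 77409 
5  | Finance   | 87370 
6  | Marketing | 63719 
7  | Marketing | 105680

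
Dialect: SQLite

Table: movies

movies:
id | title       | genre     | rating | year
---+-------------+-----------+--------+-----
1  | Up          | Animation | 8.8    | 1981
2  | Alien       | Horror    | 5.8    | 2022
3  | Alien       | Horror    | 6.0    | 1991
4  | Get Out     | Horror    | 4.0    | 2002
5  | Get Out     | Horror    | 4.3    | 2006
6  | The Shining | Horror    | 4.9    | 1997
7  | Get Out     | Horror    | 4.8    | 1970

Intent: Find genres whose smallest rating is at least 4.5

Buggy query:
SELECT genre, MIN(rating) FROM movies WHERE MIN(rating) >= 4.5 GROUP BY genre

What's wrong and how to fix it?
Bug: Aggregates like MIN are computed per group after WHERE runs

Fix: Use HAVING for the per-group MIN condition

Corrected query:
SELECT genre, MIN(rating) FROM movies GROUP BY genre HAVING MIN(rating) >= 4.5

Result:
genre     | MIN(rating)
----------+------------
Animation | 8.8        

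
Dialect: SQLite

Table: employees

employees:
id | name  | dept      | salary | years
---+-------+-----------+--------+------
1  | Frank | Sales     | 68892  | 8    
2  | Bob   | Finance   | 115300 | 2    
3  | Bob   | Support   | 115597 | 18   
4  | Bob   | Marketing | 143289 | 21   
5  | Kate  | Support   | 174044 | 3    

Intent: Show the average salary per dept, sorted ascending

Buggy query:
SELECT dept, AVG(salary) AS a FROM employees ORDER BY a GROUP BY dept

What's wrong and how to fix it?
Bug: GROUP BY must precede ORDER BY

Fix: Reorder: SELECT … FROM … GROUP BY … ORDER BY …

Corrected query:
SELECT dept, AVG(salary) AS a FROM employees GROUP BY dept ORDER BY a

Result:
dept      | a       
----------+---------
Sales     | 68892   
Finance   | 115300  
Marketing | 143289  
Support   | 144820.5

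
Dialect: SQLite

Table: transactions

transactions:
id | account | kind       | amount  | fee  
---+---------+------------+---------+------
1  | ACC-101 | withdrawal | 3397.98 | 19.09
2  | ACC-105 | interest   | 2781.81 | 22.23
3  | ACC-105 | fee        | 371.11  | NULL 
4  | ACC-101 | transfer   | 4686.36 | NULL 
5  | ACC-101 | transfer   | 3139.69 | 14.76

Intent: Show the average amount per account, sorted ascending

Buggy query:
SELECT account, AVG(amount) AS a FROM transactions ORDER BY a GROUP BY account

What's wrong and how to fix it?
Bug: GROUP BY must precede ORDER BY

Fix: Move ORDER BY to the end, after GROUP BY

Corrected query:
SELECT account, AVG(amount) AS a FROM transactions GROUP BY account ORDER BY a

Result:
account | a          
--------+------------
ACC-105 | 1576.46    
ACC-101 | 3741.343333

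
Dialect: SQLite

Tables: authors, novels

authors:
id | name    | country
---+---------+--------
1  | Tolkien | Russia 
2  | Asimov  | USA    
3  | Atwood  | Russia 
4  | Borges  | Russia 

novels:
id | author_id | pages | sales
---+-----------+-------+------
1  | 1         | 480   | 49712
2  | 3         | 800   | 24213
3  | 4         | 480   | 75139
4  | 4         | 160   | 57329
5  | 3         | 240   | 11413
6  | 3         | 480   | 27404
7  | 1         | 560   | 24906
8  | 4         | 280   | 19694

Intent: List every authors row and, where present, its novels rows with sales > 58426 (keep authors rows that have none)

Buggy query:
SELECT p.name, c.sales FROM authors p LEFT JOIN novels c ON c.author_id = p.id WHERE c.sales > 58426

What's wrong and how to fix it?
Bug: Filtering c.sales in WHERE discards the NULL rows produced by LEFT JOIN, turning it into an inner join

Fix: Move the right-table condition into the ON clause so unmatched parents are kept

Corrected query:
SELECT p.name, c.sales FROM authors p LEFT JOIN novels c ON c.author_id = p.id AND c.sales > 58426

Result:
name    | sales
--------+------
Tolkien | NULL 
Asimov  | NULL 
Atwood  | NULL 
Borges  | 75139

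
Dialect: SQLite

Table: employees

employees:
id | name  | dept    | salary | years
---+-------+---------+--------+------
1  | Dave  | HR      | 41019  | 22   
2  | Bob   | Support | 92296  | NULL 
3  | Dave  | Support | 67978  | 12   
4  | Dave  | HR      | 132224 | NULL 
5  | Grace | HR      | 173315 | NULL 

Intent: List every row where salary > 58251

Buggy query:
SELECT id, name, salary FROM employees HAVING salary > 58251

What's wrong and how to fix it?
Bug: This is a non-aggregate query (no GROUP BY, no aggregates), so in SQLite the HAVING clause is invalid here; a row-level condition belongs in WHERE

Fix: Replace HAVING with WHERE since the condition applies to individual rows

Corrected query:
SELECT id, name, salary FROM employees WHERE salary > 58251

Result:
id | name  | salary
---+-------+-------
2  | Bob   | 92296 
3  | Dave  | 67978 
4  | Dave  | 132224
5  | Grace | 173315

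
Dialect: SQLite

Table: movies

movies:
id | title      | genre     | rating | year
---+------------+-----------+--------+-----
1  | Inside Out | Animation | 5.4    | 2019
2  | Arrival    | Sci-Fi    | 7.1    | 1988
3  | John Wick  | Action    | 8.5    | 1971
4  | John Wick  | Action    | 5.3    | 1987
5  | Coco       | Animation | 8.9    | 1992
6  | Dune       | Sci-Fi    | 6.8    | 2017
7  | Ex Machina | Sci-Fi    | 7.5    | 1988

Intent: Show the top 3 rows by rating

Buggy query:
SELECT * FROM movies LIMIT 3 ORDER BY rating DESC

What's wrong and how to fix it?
Bug: ORDER BY cannot follow LIMIT; LIMIT is the final clause

Fix: Sort with ORDER BY, then apply LIMIT

Corrected query:
SELECT * FROM movies ORDER BY rating DESC LIMIT 3

Result:
id | title      | genre     | rating | year
---+------------+-----------+--------+-----
5  | Coco       | Animation | 8.9    | 1992
3  | John Wick  | Action    | 8.5    | 1971
7  | Ex Machina | Sci-Fi    | 7.5    | 1988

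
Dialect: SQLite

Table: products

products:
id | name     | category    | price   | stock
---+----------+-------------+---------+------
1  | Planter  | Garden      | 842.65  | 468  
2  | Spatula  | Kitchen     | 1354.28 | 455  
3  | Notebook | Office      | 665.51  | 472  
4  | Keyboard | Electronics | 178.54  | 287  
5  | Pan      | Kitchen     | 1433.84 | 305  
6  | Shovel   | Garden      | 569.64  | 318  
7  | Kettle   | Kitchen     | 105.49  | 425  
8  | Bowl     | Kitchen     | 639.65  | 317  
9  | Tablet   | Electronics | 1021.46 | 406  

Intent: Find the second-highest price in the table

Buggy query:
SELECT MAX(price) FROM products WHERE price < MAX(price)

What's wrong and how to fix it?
Bug: The inner MAX is an aggregate inside WHERE, which is not allowed

Fix: Compute the overall MAX in a subquery, then take MAX of rows below it

Corrected query:
SELECT MAX(price) FROM products WHERE price < (SELECT MAX(price) FROM products)

Result:
MAX(price)
----------
1354.28   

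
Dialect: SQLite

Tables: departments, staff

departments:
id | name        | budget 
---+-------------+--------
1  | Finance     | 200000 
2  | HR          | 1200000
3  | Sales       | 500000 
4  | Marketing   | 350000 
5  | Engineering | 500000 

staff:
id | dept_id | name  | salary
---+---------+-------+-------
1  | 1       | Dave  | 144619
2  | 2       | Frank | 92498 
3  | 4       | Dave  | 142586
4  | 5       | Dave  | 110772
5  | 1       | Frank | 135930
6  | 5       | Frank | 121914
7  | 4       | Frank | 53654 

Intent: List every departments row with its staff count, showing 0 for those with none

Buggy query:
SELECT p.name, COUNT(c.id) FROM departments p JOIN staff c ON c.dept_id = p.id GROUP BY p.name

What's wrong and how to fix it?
Bug: INNER JOIN drops departments rows that have no matching staff rows

Fix: Use LEFT JOIN so parents without children still appear (COUNT(c.id) gives 0)

Corrected query:
SELECT p.name, COUNT(c.id) FROM departments p LEFT JOIN staff c ON c.dept_id = p.id GROUP BY p.name

Result:
name        | COUNT(c.id)
------------+------------
Engineering | 2          
Finance     | 2          
HR          | 1          
Marketing   | 2          
Sales       | 0          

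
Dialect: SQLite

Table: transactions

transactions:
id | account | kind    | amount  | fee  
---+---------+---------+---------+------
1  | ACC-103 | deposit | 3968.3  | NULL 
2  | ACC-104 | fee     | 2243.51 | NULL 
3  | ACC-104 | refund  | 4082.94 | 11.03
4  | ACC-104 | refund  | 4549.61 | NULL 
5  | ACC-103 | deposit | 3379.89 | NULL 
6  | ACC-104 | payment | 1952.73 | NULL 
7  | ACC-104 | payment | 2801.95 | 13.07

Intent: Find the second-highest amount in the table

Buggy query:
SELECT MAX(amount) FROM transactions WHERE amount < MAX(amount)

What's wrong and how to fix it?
Bug: MAX(amount) on the right of the comparison is an aggregate-in-WHERE error

Fix: Put the inner MAX in a scalar subquery

Corrected query:
SELECT MAX(amount) FROM transactions WHERE amount < (SELECT MAX(amount) FROM transactions)

Result:
MAX(amount)
-----------
4082.94    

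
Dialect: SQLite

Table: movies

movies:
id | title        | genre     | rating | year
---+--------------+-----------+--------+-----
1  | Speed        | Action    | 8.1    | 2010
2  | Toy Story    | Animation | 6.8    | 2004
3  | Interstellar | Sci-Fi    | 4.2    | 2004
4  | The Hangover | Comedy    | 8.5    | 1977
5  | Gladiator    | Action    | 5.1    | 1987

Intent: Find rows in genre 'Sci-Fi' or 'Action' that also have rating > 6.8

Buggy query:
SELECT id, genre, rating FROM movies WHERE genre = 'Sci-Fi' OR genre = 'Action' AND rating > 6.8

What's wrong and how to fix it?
Bug: AND binds tighter than OR, so this parses as genre = 'Sci-Fi' OR (genre = 'Action' AND rating > 6.8)

Fix: Add parentheses around the OR so the AND applies to both alternatives

Corrected query:
SELECT id, genre, rating FROM movies WHERE (genre = 'Sci-Fi' OR genre = 'Action') AND rating > 6.8

Result:
id | genre  | rating
---+--------+-------
1  | Action | 8.1   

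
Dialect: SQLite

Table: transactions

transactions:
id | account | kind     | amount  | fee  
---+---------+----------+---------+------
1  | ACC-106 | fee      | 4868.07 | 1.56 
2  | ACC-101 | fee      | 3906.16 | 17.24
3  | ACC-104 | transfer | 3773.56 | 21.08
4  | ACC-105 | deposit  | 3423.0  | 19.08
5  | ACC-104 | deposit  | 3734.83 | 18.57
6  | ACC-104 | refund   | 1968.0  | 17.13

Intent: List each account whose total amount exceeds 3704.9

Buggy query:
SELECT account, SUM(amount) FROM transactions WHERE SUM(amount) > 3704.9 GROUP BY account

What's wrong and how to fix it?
Bug: Aggregate functions cannot appear in a WHERE clause

Fix: Use HAVING (which filters groups after aggregation) instead of WHERE

Corrected query:
SELECT account, SUM(amount) FROM transactions GROUP BY account HAVING SUM(amount) > 3704.9

Result:
account | SUM(amount)
--------+------------
ACC-101 | 3906.16    
ACC-104 | 9476.39    
ACC-106 | 4868.07    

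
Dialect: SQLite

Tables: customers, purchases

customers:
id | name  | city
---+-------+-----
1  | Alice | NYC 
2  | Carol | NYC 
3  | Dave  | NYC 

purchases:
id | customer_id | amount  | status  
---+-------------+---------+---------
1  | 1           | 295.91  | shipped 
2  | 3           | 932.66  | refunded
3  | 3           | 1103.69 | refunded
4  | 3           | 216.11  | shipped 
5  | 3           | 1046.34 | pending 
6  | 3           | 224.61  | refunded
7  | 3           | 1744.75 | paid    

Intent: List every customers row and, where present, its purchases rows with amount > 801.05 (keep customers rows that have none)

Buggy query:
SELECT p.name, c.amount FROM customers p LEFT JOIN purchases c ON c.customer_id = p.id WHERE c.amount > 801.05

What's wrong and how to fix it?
Bug: Filtering c.amount in WHERE discards the NULL rows produced by LEFT JOIN, turning it into an inner join

Fix: Move the right-table condition into the ON clause so unmatched parents are kept

Corrected query:
SELECT p.name, c.amount FROM customers p LEFT JOIN purchases c ON c.customer_id = p.id AND c.amount > 801.05

Result:
name  | amount 
------+--------
Alice | NULL   
Carol | NULL   
Dave  | 932.66 
Dave  | 1046.34
Dave  | 1103.69
Dave  | 1744.75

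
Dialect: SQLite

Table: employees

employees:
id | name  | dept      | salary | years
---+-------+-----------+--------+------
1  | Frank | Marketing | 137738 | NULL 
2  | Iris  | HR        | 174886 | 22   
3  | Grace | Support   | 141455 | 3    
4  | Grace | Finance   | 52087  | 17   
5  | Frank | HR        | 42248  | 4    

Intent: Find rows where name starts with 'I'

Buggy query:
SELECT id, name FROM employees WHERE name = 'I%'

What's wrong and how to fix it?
Bug: Wildcards only work with LIKE; '=' treats '%' as a literal character

Fix: Replace '=' with LIKE so 'I%' is treated as a pattern

Corrected query:
SELECT id, name FROM employees WHERE name LIKE 'I%'

Result:
id | name
---+-----
2  | Iris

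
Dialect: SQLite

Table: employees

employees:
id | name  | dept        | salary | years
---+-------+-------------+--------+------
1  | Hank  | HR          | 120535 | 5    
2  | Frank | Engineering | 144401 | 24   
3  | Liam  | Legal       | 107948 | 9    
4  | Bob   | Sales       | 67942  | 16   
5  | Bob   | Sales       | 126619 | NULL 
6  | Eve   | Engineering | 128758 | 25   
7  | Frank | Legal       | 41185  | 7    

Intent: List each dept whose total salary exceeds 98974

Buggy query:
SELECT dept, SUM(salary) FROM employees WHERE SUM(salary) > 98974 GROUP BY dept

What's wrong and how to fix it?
Bug: SUM(salary) is an aggregate, but WHERE filters rows before aggregation

Fix: Use HAVING (which filters groups after aggregation) instead of WHERE

Corrected query:
SELECT dept, SUM(salary) FROM employees GROUP BY dept HAVING SUM(salary) > 98974

Result:
dept        | SUM(salary)
------------+------------
Engineering | 273159     
HR          | 120535     
Legal       | 149133     
Sales       | 194561     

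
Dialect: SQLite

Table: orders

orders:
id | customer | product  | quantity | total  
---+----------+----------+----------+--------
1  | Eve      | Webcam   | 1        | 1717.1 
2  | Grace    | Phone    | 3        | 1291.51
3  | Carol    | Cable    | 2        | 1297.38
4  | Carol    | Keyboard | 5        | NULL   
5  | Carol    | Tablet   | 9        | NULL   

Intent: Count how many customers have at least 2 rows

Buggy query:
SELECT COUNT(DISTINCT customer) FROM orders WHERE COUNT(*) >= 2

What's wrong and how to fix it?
Bug: WHERE filters individual rows, not groups, so a group-level COUNT is invalid there

Fix: Group first with HAVING COUNT(*) >= 2, then COUNT the resulting groups

Corrected query:
SELECT COUNT(*) FROM (SELECT customer FROM orders GROUP BY customer HAVING COUNT(*) >= 2)

Result:
COUNT(*)
--------
1       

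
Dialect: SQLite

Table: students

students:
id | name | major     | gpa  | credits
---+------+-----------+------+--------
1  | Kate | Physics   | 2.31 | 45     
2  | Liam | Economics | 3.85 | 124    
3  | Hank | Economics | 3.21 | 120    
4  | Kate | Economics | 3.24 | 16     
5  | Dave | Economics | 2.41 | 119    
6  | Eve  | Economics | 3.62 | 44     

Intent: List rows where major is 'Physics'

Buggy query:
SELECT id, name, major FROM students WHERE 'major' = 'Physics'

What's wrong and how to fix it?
Bug: Single quotes denote string literals in SQL; the column name is being compared as a constant string

Fix: Remove the quotes around the column name (or use double quotes for an identifier)

Corrected query:
SELECT id, name, major FROM students WHERE major = 'Physics'

Result:
id | name | major  
---+------+--------
1  | Kate | Physics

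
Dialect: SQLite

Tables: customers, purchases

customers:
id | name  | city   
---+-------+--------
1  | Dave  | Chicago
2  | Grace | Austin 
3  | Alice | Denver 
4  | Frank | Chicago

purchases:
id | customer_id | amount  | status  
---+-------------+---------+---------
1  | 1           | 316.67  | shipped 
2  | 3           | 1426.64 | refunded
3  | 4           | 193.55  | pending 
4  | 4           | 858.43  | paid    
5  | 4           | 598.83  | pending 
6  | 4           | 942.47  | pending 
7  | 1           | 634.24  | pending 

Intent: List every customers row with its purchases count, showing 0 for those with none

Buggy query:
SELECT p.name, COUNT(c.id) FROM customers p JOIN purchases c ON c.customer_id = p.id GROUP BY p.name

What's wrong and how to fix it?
Bug: An inner join excludes parents with zero children

Fix: Use LEFT JOIN so parents without children still appear (COUNT(c.id) gives 0)

Corrected query:
SELECT p.name, COUNT(c.id) FROM customers p LEFT JOIN purchases c ON c.customer_id = p.id GROUP BY p.name

Result:
name  | COUNT(c.id)
------+------------
Alice | 1          
Dave  | 2          
Frank | 4          
Grace | 0          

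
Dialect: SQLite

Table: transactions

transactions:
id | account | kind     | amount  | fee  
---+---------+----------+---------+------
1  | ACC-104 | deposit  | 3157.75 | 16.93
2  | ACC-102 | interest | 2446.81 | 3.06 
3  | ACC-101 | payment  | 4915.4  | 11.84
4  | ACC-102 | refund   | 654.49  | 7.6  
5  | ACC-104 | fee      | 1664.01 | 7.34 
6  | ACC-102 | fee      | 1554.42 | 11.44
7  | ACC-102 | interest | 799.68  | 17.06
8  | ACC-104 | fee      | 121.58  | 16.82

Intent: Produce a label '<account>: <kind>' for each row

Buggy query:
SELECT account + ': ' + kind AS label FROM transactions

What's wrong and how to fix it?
Bug: SQLite uses || for string concatenation; + coerces text to numbers (yielding 0)

Fix: Replace + with || to concatenate text

Corrected query:
SELECT account || ': ' || kind AS label FROM transactions

Result:
label            
-----------------
ACC-104: deposit 
ACC-102: interest
ACC-101: payment 
ACC-102: refund  
ACC-104: fee     
ACC-102: fee     
ACC-102: interest
ACC-104: fee     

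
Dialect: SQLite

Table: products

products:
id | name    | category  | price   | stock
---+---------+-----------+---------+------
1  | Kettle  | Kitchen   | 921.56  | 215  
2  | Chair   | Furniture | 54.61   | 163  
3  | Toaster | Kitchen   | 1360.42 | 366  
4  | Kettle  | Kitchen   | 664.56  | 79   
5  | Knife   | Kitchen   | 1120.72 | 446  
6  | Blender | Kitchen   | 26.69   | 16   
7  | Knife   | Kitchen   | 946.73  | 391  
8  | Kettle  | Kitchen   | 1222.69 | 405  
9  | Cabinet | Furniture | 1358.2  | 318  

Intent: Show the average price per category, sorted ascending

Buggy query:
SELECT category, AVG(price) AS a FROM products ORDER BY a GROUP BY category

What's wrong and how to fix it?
Bug: GROUP BY must precede ORDER BY

Fix: Move ORDER BY to the end, after GROUP BY

Corrected query:
SELECT category, AVG(price) AS a FROM products GROUP BY category ORDER BY a

Result:
category  | a         
----------+-----------
Furniture | 706.405   
Kitchen   | 894.767143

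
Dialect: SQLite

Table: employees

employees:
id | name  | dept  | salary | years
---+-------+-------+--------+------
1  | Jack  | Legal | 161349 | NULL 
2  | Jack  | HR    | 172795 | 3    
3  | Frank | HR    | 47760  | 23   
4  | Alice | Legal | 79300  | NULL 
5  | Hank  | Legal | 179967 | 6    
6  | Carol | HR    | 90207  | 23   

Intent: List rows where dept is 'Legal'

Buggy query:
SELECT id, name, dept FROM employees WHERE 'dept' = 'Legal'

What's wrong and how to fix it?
Bug: 'dept' in single quotes is a string literal, not the column; the comparison is literal-vs-literal and never true

Fix: Remove the quotes around the column name (or use double quotes for an identifier)

Corrected query:
SELECT id, name, dept FROM employees WHERE dept = 'Legal'

Result:
id | name  | dept 
---+-------+------
1  | Jack  | Legal
4  | Alice | Legal
5  | Hank  | Legal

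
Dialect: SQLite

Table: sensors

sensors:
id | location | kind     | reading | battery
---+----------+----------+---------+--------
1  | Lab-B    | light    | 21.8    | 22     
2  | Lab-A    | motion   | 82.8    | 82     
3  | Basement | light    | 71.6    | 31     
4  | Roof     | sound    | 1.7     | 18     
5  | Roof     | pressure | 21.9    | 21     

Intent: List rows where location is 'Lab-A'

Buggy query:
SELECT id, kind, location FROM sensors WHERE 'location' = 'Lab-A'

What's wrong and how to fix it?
Bug: 'location' in single quotes is a string literal, not the column; the comparison is literal-vs-literal and never true

Fix: Reference the column as location without single quotes

Corrected query:
SELECT id, kind, location FROM sensors WHERE location = 'Lab-A'

Result:
id | kind   | location
---+--------+---------
2  | motion | Lab-A   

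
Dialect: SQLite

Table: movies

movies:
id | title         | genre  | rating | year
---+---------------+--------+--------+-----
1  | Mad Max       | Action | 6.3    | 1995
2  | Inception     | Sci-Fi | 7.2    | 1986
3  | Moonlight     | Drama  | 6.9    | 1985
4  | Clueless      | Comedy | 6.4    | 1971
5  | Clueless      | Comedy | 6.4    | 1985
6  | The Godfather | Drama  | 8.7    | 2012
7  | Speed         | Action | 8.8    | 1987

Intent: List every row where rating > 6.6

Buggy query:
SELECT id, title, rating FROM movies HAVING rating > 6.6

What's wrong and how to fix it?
Bug: This is a non-aggregate query (no GROUP BY, no aggregates), so in SQLite the HAVING clause is invalid here; a row-level condition belongs in WHERE

Fix: Use WHERE for row-level filtering

Corrected query:
SELECT id, title, rating FROM movies WHERE rating > 6.6

Result:
id | title         | rating
---+---------------+-------
2  | Inception     | 7.2   
3  | Moonlight     | 6.9   
6  | The Godfather | 8.7   
7  | Speed         | 8.8   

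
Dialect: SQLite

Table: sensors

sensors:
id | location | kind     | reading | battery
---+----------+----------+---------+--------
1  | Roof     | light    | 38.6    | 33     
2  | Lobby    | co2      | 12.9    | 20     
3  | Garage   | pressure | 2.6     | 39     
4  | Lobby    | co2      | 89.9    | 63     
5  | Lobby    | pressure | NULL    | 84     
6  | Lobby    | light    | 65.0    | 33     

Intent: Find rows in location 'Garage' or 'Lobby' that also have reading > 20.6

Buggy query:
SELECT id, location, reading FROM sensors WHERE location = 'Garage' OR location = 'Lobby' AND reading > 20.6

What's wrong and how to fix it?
Bug: Without parentheses, AND is evaluated before OR, so the reading filter only applies to the 'Lobby' branch

Fix: Add parentheses around the OR so the AND applies to both alternatives

Corrected query:
SELECT id, location, reading FROM sensors WHERE (location = 'Garage' OR location = 'Lobby') AND reading > 20.6

Result:
id | location | reading
---+----------+--------
4  | Lobby    | 89.9   
6  | Lobby    | 65     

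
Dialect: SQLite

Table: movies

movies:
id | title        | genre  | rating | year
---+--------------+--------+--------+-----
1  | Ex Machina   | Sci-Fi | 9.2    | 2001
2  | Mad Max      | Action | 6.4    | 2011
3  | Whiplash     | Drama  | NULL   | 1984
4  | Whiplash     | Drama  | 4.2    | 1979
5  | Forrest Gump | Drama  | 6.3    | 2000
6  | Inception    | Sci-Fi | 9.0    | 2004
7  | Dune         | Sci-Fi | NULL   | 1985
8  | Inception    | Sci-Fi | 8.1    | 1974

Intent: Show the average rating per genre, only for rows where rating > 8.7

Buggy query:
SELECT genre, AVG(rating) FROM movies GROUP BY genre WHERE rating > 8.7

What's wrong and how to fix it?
Bug: Row-level WHERE must come before GROUP BY in the clause order

Fix: Place WHERE between FROM and GROUP BY

Corrected query:
SELECT genre, AVG(rating) FROM movies WHERE rating > 8.7 GROUP BY genre

Result:
genre  | AVG(rating)
-------+------------
Sci-Fi | 9.1        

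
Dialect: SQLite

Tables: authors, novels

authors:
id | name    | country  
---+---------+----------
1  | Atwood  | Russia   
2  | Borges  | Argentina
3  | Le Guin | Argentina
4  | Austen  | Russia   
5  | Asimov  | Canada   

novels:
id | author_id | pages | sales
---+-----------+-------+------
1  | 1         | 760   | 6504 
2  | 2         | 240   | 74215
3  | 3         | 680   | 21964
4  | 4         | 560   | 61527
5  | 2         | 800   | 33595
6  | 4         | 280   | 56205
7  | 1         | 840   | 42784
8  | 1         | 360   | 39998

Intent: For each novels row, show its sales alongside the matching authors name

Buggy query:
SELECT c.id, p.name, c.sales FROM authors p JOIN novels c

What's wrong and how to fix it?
Bug: JOIN with no ON clause produces a cartesian product; every novels row pairs with every authors row

Fix: Add ON c.author_id = p.id to the JOIN

Corrected query:
SELECT c.id, p.name, c.sales FROM authors p JOIN novels c ON c.author_id = p.id

Result:
id | name    | sales
---+---------+------
1  | Atwood  | 6504 
2  | Borges  | 74215
3  | Le Guin | 21964
4  | Austen  | 61527
5  | Borges  | 33595
6  | Austen  | 56205
7  | Atwood  | 42784
8  | Atwood  | 39998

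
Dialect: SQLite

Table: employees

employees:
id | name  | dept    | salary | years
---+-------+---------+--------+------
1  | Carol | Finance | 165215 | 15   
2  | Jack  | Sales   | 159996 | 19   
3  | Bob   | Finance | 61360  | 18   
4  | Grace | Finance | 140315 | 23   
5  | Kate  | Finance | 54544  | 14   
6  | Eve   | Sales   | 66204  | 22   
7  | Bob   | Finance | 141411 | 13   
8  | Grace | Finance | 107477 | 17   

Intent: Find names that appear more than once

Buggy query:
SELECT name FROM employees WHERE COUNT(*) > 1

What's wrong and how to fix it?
Bug: WHERE can't reference COUNT(*); aggregates are computed after WHERE

Fix: Group first, then use HAVING for the count condition

Corrected query:
SELECT name FROM employees GROUP BY name HAVING COUNT(*) > 1

Result:
name 
-----
Bob  
Grace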